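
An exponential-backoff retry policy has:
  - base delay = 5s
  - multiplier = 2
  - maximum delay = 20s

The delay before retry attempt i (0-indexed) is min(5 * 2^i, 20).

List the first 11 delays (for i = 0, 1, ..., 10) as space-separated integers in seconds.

Computing each delay:
  i=0: min(5*2^0, 20) = 5
  i=1: min(5*2^1, 20) = 10
  i=2: min(5*2^2, 20) = 20
  i=3: min(5*2^3, 20) = 20
  i=4: min(5*2^4, 20) = 20
  i=5: min(5*2^5, 20) = 20
  i=6: min(5*2^6, 20) = 20
  i=7: min(5*2^7, 20) = 20
  i=8: min(5*2^8, 20) = 20
  i=9: min(5*2^9, 20) = 20
  i=10: min(5*2^10, 20) = 20

Answer: 5 10 20 20 20 20 20 20 20 20 20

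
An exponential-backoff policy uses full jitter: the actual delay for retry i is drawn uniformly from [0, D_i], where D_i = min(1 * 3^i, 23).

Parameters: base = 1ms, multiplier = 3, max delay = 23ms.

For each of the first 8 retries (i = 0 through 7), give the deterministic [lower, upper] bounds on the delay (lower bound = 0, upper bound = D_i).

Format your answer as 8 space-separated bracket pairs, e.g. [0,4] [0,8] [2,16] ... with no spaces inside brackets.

Answer: [0,1] [0,3] [0,9] [0,23] [0,23] [0,23] [0,23] [0,23]

Derivation:
Computing bounds per retry:
  i=0: D_i=min(1*3^0,23)=1, bounds=[0,1]
  i=1: D_i=min(1*3^1,23)=3, bounds=[0,3]
  i=2: D_i=min(1*3^2,23)=9, bounds=[0,9]
  i=3: D_i=min(1*3^3,23)=23, bounds=[0,23]
  i=4: D_i=min(1*3^4,23)=23, bounds=[0,23]
  i=5: D_i=min(1*3^5,23)=23, bounds=[0,23]
  i=6: D_i=min(1*3^6,23)=23, bounds=[0,23]
  i=7: D_i=min(1*3^7,23)=23, bounds=[0,23]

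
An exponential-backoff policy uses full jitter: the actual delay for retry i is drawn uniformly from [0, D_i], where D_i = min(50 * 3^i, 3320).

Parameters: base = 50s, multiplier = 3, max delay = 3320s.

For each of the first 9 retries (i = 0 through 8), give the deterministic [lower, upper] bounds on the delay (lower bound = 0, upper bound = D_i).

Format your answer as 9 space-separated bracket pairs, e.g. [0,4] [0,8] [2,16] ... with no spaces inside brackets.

Computing bounds per retry:
  i=0: D_i=min(50*3^0,3320)=50, bounds=[0,50]
  i=1: D_i=min(50*3^1,3320)=150, bounds=[0,150]
  i=2: D_i=min(50*3^2,3320)=450, bounds=[0,450]
  i=3: D_i=min(50*3^3,3320)=1350, bounds=[0,1350]
  i=4: D_i=min(50*3^4,3320)=3320, bounds=[0,3320]
  i=5: D_i=min(50*3^5,3320)=3320, bounds=[0,3320]
  i=6: D_i=min(50*3^6,3320)=3320, bounds=[0,3320]
  i=7: D_i=min(50*3^7,3320)=3320, bounds=[0,3320]
  i=8: D_i=min(50*3^8,3320)=3320, bounds=[0,3320]

Answer: [0,50] [0,150] [0,450] [0,1350] [0,3320] [0,3320] [0,3320] [0,3320] [0,3320]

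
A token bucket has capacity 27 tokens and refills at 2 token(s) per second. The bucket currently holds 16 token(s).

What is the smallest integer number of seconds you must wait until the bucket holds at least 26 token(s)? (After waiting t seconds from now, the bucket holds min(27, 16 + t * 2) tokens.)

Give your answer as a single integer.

Need 16 + t * 2 >= 26, so t >= 10/2.
Smallest integer t = ceil(10/2) = 5.

Answer: 5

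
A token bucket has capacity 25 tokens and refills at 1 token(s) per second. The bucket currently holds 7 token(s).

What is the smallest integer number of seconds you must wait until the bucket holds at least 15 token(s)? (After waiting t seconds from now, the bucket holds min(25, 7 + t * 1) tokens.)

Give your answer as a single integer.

Need 7 + t * 1 >= 15, so t >= 8/1.
Smallest integer t = ceil(8/1) = 8.

Answer: 8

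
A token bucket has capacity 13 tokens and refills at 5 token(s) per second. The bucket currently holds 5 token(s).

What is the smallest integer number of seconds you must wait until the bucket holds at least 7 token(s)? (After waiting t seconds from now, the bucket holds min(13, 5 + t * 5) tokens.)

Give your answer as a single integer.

Need 5 + t * 5 >= 7, so t >= 2/5.
Smallest integer t = ceil(2/5) = 1.

Answer: 1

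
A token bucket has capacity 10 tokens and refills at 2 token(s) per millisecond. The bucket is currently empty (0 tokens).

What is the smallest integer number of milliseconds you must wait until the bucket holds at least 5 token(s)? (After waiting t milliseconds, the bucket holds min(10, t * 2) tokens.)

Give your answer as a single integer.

Answer: 3

Derivation:
Need t * 2 >= 5, so t >= 5/2.
Smallest integer t = ceil(5/2) = 3.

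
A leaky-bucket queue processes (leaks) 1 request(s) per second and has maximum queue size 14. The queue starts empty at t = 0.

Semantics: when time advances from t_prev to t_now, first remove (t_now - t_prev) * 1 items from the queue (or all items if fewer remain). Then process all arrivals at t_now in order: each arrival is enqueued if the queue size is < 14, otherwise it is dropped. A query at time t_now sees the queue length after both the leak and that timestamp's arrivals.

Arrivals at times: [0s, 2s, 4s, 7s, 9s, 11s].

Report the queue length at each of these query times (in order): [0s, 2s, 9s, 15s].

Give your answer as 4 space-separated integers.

Answer: 1 1 1 0

Derivation:
Queue lengths at query times:
  query t=0s: backlog = 1
  query t=2s: backlog = 1
  query t=9s: backlog = 1
  query t=15s: backlog = 0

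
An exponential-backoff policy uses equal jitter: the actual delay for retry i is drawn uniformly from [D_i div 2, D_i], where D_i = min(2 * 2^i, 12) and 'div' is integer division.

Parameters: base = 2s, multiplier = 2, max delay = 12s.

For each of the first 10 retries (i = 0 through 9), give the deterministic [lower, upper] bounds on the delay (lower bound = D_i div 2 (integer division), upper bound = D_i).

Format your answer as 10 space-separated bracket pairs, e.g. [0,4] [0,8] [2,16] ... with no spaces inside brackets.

Computing bounds per retry:
  i=0: D_i=min(2*2^0,12)=2, bounds=[1,2]
  i=1: D_i=min(2*2^1,12)=4, bounds=[2,4]
  i=2: D_i=min(2*2^2,12)=8, bounds=[4,8]
  i=3: D_i=min(2*2^3,12)=12, bounds=[6,12]
  i=4: D_i=min(2*2^4,12)=12, bounds=[6,12]
  i=5: D_i=min(2*2^5,12)=12, bounds=[6,12]
  i=6: D_i=min(2*2^6,12)=12, bounds=[6,12]
  i=7: D_i=min(2*2^7,12)=12, bounds=[6,12]
  i=8: D_i=min(2*2^8,12)=12, bounds=[6,12]
  i=9: D_i=min(2*2^9,12)=12, bounds=[6,12]

Answer: [1,2] [2,4] [4,8] [6,12] [6,12] [6,12] [6,12] [6,12] [6,12] [6,12]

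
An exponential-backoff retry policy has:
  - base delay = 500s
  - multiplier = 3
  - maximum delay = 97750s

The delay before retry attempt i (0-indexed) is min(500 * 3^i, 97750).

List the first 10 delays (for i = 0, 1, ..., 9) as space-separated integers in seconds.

Answer: 500 1500 4500 13500 40500 97750 97750 97750 97750 97750

Derivation:
Computing each delay:
  i=0: min(500*3^0, 97750) = 500
  i=1: min(500*3^1, 97750) = 1500
  i=2: min(500*3^2, 97750) = 4500
  i=3: min(500*3^3, 97750) = 13500
  i=4: min(500*3^4, 97750) = 40500
  i=5: min(500*3^5, 97750) = 97750
  i=6: min(500*3^6, 97750) = 97750
  i=7: min(500*3^7, 97750) = 97750
  i=8: min(500*3^8, 97750) = 97750
  i=9: min(500*3^9, 97750) = 97750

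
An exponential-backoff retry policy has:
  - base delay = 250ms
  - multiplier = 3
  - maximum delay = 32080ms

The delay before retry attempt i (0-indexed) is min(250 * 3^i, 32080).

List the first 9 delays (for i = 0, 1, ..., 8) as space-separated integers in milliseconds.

Answer: 250 750 2250 6750 20250 32080 32080 32080 32080

Derivation:
Computing each delay:
  i=0: min(250*3^0, 32080) = 250
  i=1: min(250*3^1, 32080) = 750
  i=2: min(250*3^2, 32080) = 2250
  i=3: min(250*3^3, 32080) = 6750
  i=4: min(250*3^4, 32080) = 20250
  i=5: min(250*3^5, 32080) = 32080
  i=6: min(250*3^6, 32080) = 32080
  i=7: min(250*3^7, 32080) = 32080
  i=8: min(250*3^8, 32080) = 32080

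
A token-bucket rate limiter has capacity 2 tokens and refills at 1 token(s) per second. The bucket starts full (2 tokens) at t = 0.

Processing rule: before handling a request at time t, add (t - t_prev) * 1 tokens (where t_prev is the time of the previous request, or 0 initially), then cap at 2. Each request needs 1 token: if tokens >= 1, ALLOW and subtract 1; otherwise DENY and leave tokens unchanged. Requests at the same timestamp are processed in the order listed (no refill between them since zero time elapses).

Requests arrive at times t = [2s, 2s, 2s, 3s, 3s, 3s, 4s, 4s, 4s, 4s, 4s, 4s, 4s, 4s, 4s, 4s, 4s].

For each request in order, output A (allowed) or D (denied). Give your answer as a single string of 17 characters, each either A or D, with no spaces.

Answer: AADADDADDDDDDDDDD

Derivation:
Simulating step by step:
  req#1 t=2s: ALLOW
  req#2 t=2s: ALLOW
  req#3 t=2s: DENY
  req#4 t=3s: ALLOW
  req#5 t=3s: DENY
  req#6 t=3s: DENY
  req#7 t=4s: ALLOW
  req#8 t=4s: DENY
  req#9 t=4s: DENY
  req#10 t=4s: DENY
  req#11 t=4s: DENY
  req#12 t=4s: DENY
  req#13 t=4s: DENY
  req#14 t=4s: DENY
  req#15 t=4s: DENY
  req#16 t=4s: DENY
  req#17 t=4s: DENY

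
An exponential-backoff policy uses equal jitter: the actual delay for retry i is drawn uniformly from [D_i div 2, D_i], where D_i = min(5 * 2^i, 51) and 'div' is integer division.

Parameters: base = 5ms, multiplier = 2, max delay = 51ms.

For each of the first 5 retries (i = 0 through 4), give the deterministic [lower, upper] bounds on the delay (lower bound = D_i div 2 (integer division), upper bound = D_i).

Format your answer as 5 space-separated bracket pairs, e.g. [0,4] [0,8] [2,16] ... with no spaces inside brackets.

Answer: [2,5] [5,10] [10,20] [20,40] [25,51]

Derivation:
Computing bounds per retry:
  i=0: D_i=min(5*2^0,51)=5, bounds=[2,5]
  i=1: D_i=min(5*2^1,51)=10, bounds=[5,10]
  i=2: D_i=min(5*2^2,51)=20, bounds=[10,20]
  i=3: D_i=min(5*2^3,51)=40, bounds=[20,40]
  i=4: D_i=min(5*2^4,51)=51, bounds=[25,51]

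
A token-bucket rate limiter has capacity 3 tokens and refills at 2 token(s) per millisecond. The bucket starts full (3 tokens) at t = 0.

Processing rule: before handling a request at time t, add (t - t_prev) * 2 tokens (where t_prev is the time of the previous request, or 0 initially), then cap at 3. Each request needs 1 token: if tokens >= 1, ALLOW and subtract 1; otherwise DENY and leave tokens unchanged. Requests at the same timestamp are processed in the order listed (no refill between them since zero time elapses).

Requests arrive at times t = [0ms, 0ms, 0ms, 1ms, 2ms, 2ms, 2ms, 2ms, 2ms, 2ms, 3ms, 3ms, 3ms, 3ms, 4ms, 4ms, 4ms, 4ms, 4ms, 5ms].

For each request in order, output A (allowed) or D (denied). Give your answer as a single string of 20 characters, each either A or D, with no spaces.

Simulating step by step:
  req#1 t=0ms: ALLOW
  req#2 t=0ms: ALLOW
  req#3 t=0ms: ALLOW
  req#4 t=1ms: ALLOW
  req#5 t=2ms: ALLOW
  req#6 t=2ms: ALLOW
  req#7 t=2ms: ALLOW
  req#8 t=2ms: DENY
  req#9 t=2ms: DENY
  req#10 t=2ms: DENY
  req#11 t=3ms: ALLOW
  req#12 t=3ms: ALLOW
  req#13 t=3ms: DENY
  req#14 t=3ms: DENY
  req#15 t=4ms: ALLOW
  req#16 t=4ms: ALLOW
  req#17 t=4ms: DENY
  req#18 t=4ms: DENY
  req#19 t=4ms: DENY
  req#20 t=5ms: ALLOW

Answer: AAAAAAADDDAADDAADDDA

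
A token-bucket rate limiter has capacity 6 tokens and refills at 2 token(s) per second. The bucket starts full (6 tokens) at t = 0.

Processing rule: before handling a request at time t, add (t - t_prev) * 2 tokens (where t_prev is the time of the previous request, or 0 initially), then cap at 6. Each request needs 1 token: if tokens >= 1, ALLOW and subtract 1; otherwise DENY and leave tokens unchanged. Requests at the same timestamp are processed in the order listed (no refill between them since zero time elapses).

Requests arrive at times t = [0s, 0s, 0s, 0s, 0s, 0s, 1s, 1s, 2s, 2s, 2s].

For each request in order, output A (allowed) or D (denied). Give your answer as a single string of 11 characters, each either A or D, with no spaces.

Simulating step by step:
  req#1 t=0s: ALLOW
  req#2 t=0s: ALLOW
  req#3 t=0s: ALLOW
  req#4 t=0s: ALLOW
  req#5 t=0s: ALLOW
  req#6 t=0s: ALLOW
  req#7 t=1s: ALLOW
  req#8 t=1s: ALLOW
  req#9 t=2s: ALLOW
  req#10 t=2s: ALLOW
  req#11 t=2s: DENY

Answer: AAAAAAAAAAD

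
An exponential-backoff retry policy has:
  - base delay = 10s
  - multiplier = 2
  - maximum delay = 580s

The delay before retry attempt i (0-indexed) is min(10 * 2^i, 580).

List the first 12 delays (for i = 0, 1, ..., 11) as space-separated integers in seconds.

Answer: 10 20 40 80 160 320 580 580 580 580 580 580

Derivation:
Computing each delay:
  i=0: min(10*2^0, 580) = 10
  i=1: min(10*2^1, 580) = 20
  i=2: min(10*2^2, 580) = 40
  i=3: min(10*2^3, 580) = 80
  i=4: min(10*2^4, 580) = 160
  i=5: min(10*2^5, 580) = 320
  i=6: min(10*2^6, 580) = 580
  i=7: min(10*2^7, 580) = 580
  i=8: min(10*2^8, 580) = 580
  i=9: min(10*2^9, 580) = 580
  i=10: min(10*2^10, 580) = 580
  i=11: min(10*2^11, 580) = 580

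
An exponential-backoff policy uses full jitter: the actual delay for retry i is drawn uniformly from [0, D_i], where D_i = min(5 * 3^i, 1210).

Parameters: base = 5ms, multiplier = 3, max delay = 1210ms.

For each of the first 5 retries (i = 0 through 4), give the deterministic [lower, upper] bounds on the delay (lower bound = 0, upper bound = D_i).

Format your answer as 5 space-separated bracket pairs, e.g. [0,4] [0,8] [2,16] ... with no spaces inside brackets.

Computing bounds per retry:
  i=0: D_i=min(5*3^0,1210)=5, bounds=[0,5]
  i=1: D_i=min(5*3^1,1210)=15, bounds=[0,15]
  i=2: D_i=min(5*3^2,1210)=45, bounds=[0,45]
  i=3: D_i=min(5*3^3,1210)=135, bounds=[0,135]
  i=4: D_i=min(5*3^4,1210)=405, bounds=[0,405]

Answer: [0,5] [0,15] [0,45] [0,135] [0,405]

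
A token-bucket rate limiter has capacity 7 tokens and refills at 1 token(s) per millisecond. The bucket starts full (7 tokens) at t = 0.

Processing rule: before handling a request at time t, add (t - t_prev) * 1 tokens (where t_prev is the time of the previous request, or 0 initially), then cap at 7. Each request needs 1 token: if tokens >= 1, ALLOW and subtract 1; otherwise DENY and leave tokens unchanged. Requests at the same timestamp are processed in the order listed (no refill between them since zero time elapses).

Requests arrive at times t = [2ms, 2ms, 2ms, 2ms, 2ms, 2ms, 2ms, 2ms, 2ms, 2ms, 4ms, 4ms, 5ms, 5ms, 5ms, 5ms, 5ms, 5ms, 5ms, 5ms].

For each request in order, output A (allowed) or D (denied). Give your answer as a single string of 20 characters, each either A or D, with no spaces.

Answer: AAAAAAADDDAAADDDDDDD

Derivation:
Simulating step by step:
  req#1 t=2ms: ALLOW
  req#2 t=2ms: ALLOW
  req#3 t=2ms: ALLOW
  req#4 t=2ms: ALLOW
  req#5 t=2ms: ALLOW
  req#6 t=2ms: ALLOW
  req#7 t=2ms: ALLOW
  req#8 t=2ms: DENY
  req#9 t=2ms: DENY
  req#10 t=2ms: DENY
  req#11 t=4ms: ALLOW
  req#12 t=4ms: ALLOW
  req#13 t=5ms: ALLOW
  req#14 t=5ms: DENY
  req#15 t=5ms: DENY
  req#16 t=5ms: DENY
  req#17 t=5ms: DENY
  req#18 t=5ms: DENY
  req#19 t=5ms: DENY
  req#20 t=5ms: DENY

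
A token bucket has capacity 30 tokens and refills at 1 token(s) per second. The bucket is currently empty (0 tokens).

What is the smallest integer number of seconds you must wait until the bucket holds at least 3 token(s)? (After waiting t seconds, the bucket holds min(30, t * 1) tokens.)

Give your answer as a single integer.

Need t * 1 >= 3, so t >= 3/1.
Smallest integer t = ceil(3/1) = 3.

Answer: 3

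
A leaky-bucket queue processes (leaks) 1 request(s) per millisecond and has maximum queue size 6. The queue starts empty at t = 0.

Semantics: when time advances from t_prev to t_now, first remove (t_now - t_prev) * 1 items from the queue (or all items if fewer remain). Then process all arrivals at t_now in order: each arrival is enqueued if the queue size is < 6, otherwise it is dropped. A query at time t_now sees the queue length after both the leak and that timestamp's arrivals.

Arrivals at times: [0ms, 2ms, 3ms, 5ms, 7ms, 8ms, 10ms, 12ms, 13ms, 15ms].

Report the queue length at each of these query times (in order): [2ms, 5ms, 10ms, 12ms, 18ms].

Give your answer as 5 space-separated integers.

Queue lengths at query times:
  query t=2ms: backlog = 1
  query t=5ms: backlog = 1
  query t=10ms: backlog = 1
  query t=12ms: backlog = 1
  query t=18ms: backlog = 0

Answer: 1 1 1 1 0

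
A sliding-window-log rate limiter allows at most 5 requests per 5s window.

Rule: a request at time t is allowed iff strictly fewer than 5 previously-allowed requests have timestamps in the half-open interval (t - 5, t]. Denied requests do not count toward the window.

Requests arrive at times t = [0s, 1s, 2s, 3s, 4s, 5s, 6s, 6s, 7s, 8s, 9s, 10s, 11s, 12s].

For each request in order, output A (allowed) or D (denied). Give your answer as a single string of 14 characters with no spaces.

Answer: AAAAAAADAAAAAA

Derivation:
Tracking allowed requests in the window:
  req#1 t=0s: ALLOW
  req#2 t=1s: ALLOW
  req#3 t=2s: ALLOW
  req#4 t=3s: ALLOW
  req#5 t=4s: ALLOW
  req#6 t=5s: ALLOW
  req#7 t=6s: ALLOW
  req#8 t=6s: DENY
  req#9 t=7s: ALLOW
  req#10 t=8s: ALLOW
  req#11 t=9s: ALLOW
  req#12 t=10s: ALLOW
  req#13 t=11s: ALLOW
  req#14 t=12s: ALLOW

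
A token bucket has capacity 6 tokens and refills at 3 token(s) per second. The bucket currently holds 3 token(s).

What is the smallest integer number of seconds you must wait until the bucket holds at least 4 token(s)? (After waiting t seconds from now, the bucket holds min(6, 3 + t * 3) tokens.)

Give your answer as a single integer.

Answer: 1

Derivation:
Need 3 + t * 3 >= 4, so t >= 1/3.
Smallest integer t = ceil(1/3) = 1.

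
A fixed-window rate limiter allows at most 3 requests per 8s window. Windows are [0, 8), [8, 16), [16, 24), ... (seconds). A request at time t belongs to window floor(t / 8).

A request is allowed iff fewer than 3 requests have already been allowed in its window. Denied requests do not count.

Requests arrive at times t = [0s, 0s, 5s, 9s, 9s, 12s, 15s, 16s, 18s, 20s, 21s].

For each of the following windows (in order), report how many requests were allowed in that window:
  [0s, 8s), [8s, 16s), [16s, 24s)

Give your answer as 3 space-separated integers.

Processing requests:
  req#1 t=0s (window 0): ALLOW
  req#2 t=0s (window 0): ALLOW
  req#3 t=5s (window 0): ALLOW
  req#4 t=9s (window 1): ALLOW
  req#5 t=9s (window 1): ALLOW
  req#6 t=12s (window 1): ALLOW
  req#7 t=15s (window 1): DENY
  req#8 t=16s (window 2): ALLOW
  req#9 t=18s (window 2): ALLOW
  req#10 t=20s (window 2): ALLOW
  req#11 t=21s (window 2): DENY

Allowed counts by window: 3 3 3

Answer: 3 3 3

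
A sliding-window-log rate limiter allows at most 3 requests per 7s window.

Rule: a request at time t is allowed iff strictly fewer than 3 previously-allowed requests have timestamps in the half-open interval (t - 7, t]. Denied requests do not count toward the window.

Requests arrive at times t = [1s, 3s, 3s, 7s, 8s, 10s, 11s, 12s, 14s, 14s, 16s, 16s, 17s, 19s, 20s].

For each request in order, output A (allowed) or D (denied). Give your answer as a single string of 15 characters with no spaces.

Answer: AAADAAADDDADAAD

Derivation:
Tracking allowed requests in the window:
  req#1 t=1s: ALLOW
  req#2 t=3s: ALLOW
  req#3 t=3s: ALLOW
  req#4 t=7s: DENY
  req#5 t=8s: ALLOW
  req#6 t=10s: ALLOW
  req#7 t=11s: ALLOW
  req#8 t=12s: DENY
  req#9 t=14s: DENY
  req#10 t=14s: DENY
  req#11 t=16s: ALLOW
  req#12 t=16s: DENY
  req#13 t=17s: ALLOW
  req#14 t=19s: ALLOW
  req#15 t=20s: DENY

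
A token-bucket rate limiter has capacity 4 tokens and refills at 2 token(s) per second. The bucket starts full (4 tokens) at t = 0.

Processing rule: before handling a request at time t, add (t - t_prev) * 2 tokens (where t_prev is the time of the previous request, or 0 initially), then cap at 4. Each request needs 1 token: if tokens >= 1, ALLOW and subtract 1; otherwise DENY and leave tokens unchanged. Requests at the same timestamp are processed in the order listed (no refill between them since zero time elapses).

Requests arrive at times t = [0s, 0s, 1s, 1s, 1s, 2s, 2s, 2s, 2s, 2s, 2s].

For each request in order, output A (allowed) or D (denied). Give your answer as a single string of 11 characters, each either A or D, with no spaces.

Simulating step by step:
  req#1 t=0s: ALLOW
  req#2 t=0s: ALLOW
  req#3 t=1s: ALLOW
  req#4 t=1s: ALLOW
  req#5 t=1s: ALLOW
  req#6 t=2s: ALLOW
  req#7 t=2s: ALLOW
  req#8 t=2s: ALLOW
  req#9 t=2s: DENY
  req#10 t=2s: DENY
  req#11 t=2s: DENY

Answer: AAAAAAAADDD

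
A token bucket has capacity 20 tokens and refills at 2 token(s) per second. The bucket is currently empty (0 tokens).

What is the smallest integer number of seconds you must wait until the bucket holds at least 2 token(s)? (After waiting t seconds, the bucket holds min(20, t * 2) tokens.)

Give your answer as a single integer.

Answer: 1

Derivation:
Need t * 2 >= 2, so t >= 2/2.
Smallest integer t = ceil(2/2) = 1.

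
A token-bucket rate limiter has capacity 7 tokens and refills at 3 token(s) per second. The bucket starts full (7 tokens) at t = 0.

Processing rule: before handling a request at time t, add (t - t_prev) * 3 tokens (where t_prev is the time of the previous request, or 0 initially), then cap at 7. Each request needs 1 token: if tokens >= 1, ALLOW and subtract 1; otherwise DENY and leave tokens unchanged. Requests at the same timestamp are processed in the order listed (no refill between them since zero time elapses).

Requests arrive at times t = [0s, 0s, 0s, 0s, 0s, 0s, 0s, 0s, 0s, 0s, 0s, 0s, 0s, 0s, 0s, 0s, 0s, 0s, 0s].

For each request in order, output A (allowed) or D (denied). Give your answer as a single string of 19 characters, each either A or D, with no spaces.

Answer: AAAAAAADDDDDDDDDDDD

Derivation:
Simulating step by step:
  req#1 t=0s: ALLOW
  req#2 t=0s: ALLOW
  req#3 t=0s: ALLOW
  req#4 t=0s: ALLOW
  req#5 t=0s: ALLOW
  req#6 t=0s: ALLOW
  req#7 t=0s: ALLOW
  req#8 t=0s: DENY
  req#9 t=0s: DENY
  req#10 t=0s: DENY
  req#11 t=0s: DENY
  req#12 t=0s: DENY
  req#13 t=0s: DENY
  req#14 t=0s: DENY
  req#15 t=0s: DENY
  req#16 t=0s: DENY
  req#17 t=0s: DENY
  req#18 t=0s: DENY
  req#19 t=0s: DENY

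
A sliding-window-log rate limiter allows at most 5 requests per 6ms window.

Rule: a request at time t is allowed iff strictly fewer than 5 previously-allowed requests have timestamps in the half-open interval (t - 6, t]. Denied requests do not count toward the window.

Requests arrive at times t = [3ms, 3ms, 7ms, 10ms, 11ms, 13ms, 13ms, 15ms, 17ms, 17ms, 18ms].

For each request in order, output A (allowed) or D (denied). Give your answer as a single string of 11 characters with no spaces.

Answer: AAAAAAAAAAD

Derivation:
Tracking allowed requests in the window:
  req#1 t=3ms: ALLOW
  req#2 t=3ms: ALLOW
  req#3 t=7ms: ALLOW
  req#4 t=10ms: ALLOW
  req#5 t=11ms: ALLOW
  req#6 t=13ms: ALLOW
  req#7 t=13ms: ALLOW
  req#8 t=15ms: ALLOW
  req#9 t=17ms: ALLOW
  req#10 t=17ms: ALLOW
  req#11 t=18ms: DENY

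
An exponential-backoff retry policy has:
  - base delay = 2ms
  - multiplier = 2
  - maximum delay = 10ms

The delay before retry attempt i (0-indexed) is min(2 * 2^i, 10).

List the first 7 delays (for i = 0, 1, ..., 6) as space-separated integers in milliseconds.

Computing each delay:
  i=0: min(2*2^0, 10) = 2
  i=1: min(2*2^1, 10) = 4
  i=2: min(2*2^2, 10) = 8
  i=3: min(2*2^3, 10) = 10
  i=4: min(2*2^4, 10) = 10
  i=5: min(2*2^5, 10) = 10
  i=6: min(2*2^6, 10) = 10

Answer: 2 4 8 10 10 10 10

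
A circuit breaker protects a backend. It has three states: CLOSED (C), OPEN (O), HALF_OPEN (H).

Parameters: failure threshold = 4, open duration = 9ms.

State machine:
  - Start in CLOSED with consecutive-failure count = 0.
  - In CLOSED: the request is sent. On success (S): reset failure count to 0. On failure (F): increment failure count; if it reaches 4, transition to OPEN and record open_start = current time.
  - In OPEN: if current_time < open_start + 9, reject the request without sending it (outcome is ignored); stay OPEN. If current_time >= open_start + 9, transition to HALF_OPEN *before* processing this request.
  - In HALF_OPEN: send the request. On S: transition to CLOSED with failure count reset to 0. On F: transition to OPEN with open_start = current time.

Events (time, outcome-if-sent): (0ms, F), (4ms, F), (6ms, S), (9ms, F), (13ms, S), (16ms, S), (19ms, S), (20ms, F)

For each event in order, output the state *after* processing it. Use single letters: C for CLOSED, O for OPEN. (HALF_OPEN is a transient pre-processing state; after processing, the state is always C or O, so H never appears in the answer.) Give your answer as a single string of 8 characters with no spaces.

State after each event:
  event#1 t=0ms outcome=F: state=CLOSED
  event#2 t=4ms outcome=F: state=CLOSED
  event#3 t=6ms outcome=S: state=CLOSED
  event#4 t=9ms outcome=F: state=CLOSED
  event#5 t=13ms outcome=S: state=CLOSED
  event#6 t=16ms outcome=S: state=CLOSED
  event#7 t=19ms outcome=S: state=CLOSED
  event#8 t=20ms outcome=F: state=CLOSED

Answer: CCCCCCCC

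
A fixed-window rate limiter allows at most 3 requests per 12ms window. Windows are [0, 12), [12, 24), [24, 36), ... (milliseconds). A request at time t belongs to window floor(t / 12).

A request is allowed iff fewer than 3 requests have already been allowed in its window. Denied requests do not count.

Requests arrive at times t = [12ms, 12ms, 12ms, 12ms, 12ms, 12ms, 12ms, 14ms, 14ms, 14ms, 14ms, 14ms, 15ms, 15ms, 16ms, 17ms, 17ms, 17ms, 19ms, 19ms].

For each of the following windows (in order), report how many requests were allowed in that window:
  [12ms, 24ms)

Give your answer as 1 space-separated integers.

Answer: 3

Derivation:
Processing requests:
  req#1 t=12ms (window 1): ALLOW
  req#2 t=12ms (window 1): ALLOW
  req#3 t=12ms (window 1): ALLOW
  req#4 t=12ms (window 1): DENY
  req#5 t=12ms (window 1): DENY
  req#6 t=12ms (window 1): DENY
  req#7 t=12ms (window 1): DENY
  req#8 t=14ms (window 1): DENY
  req#9 t=14ms (window 1): DENY
  req#10 t=14ms (window 1): DENY
  req#11 t=14ms (window 1): DENY
  req#12 t=14ms (window 1): DENY
  req#13 t=15ms (window 1): DENY
  req#14 t=15ms (window 1): DENY
  req#15 t=16ms (window 1): DENY
  req#16 t=17ms (window 1): DENY
  req#17 t=17ms (window 1): DENY
  req#18 t=17ms (window 1): DENY
  req#19 t=19ms (window 1): DENY
  req#20 t=19ms (window 1): DENY

Allowed counts by window: 3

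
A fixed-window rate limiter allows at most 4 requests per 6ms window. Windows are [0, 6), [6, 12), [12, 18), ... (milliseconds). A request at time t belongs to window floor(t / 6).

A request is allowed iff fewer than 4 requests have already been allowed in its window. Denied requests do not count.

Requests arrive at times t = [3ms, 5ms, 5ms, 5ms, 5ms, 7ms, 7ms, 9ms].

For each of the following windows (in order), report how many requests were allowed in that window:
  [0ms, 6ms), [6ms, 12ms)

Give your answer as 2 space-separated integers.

Processing requests:
  req#1 t=3ms (window 0): ALLOW
  req#2 t=5ms (window 0): ALLOW
  req#3 t=5ms (window 0): ALLOW
  req#4 t=5ms (window 0): ALLOW
  req#5 t=5ms (window 0): DENY
  req#6 t=7ms (window 1): ALLOW
  req#7 t=7ms (window 1): ALLOW
  req#8 t=9ms (window 1): ALLOW

Allowed counts by window: 4 3

Answer: 4 3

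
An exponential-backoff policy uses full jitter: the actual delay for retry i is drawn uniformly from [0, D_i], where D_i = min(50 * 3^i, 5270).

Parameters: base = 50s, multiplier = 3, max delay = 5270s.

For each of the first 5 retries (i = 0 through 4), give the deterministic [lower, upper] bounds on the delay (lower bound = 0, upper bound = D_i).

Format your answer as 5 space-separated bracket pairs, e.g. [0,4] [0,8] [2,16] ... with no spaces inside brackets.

Answer: [0,50] [0,150] [0,450] [0,1350] [0,4050]

Derivation:
Computing bounds per retry:
  i=0: D_i=min(50*3^0,5270)=50, bounds=[0,50]
  i=1: D_i=min(50*3^1,5270)=150, bounds=[0,150]
  i=2: D_i=min(50*3^2,5270)=450, bounds=[0,450]
  i=3: D_i=min(50*3^3,5270)=1350, bounds=[0,1350]
  i=4: D_i=min(50*3^4,5270)=4050, bounds=[0,4050]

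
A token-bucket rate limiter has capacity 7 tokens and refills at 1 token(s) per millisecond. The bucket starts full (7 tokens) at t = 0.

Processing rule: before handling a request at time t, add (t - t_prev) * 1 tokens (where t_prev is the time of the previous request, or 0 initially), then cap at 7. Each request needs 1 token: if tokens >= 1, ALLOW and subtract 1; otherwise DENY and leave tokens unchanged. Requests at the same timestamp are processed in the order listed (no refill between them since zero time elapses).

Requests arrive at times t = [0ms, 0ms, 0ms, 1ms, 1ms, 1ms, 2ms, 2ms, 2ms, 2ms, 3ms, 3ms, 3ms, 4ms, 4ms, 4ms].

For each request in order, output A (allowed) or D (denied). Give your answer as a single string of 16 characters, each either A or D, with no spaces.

Simulating step by step:
  req#1 t=0ms: ALLOW
  req#2 t=0ms: ALLOW
  req#3 t=0ms: ALLOW
  req#4 t=1ms: ALLOW
  req#5 t=1ms: ALLOW
  req#6 t=1ms: ALLOW
  req#7 t=2ms: ALLOW
  req#8 t=2ms: ALLOW
  req#9 t=2ms: ALLOW
  req#10 t=2ms: DENY
  req#11 t=3ms: ALLOW
  req#12 t=3ms: DENY
  req#13 t=3ms: DENY
  req#14 t=4ms: ALLOW
  req#15 t=4ms: DENY
  req#16 t=4ms: DENY

Answer: AAAAAAAAADADDADD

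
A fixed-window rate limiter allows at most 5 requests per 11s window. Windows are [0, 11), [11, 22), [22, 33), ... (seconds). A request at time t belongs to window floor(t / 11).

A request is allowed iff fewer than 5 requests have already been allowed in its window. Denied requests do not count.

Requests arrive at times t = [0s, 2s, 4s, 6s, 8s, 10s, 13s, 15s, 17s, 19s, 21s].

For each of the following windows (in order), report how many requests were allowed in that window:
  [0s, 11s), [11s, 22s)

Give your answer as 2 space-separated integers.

Processing requests:
  req#1 t=0s (window 0): ALLOW
  req#2 t=2s (window 0): ALLOW
  req#3 t=4s (window 0): ALLOW
  req#4 t=6s (window 0): ALLOW
  req#5 t=8s (window 0): ALLOW
  req#6 t=10s (window 0): DENY
  req#7 t=13s (window 1): ALLOW
  req#8 t=15s (window 1): ALLOW
  req#9 t=17s (window 1): ALLOW
  req#10 t=19s (window 1): ALLOW
  req#11 t=21s (window 1): ALLOW

Allowed counts by window: 5 5

Answer: 5 5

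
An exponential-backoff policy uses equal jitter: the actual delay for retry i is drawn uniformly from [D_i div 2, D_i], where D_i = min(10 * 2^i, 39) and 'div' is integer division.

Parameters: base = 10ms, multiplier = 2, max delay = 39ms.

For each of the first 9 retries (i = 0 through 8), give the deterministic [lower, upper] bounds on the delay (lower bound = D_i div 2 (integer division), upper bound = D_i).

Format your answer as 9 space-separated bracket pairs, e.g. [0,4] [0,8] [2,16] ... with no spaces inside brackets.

Answer: [5,10] [10,20] [19,39] [19,39] [19,39] [19,39] [19,39] [19,39] [19,39]

Derivation:
Computing bounds per retry:
  i=0: D_i=min(10*2^0,39)=10, bounds=[5,10]
  i=1: D_i=min(10*2^1,39)=20, bounds=[10,20]
  i=2: D_i=min(10*2^2,39)=39, bounds=[19,39]
  i=3: D_i=min(10*2^3,39)=39, bounds=[19,39]
  i=4: D_i=min(10*2^4,39)=39, bounds=[19,39]
  i=5: D_i=min(10*2^5,39)=39, bounds=[19,39]
  i=6: D_i=min(10*2^6,39)=39, bounds=[19,39]
  i=7: D_i=min(10*2^7,39)=39, bounds=[19,39]
  i=8: D_i=min(10*2^8,39)=39, bounds=[19,39]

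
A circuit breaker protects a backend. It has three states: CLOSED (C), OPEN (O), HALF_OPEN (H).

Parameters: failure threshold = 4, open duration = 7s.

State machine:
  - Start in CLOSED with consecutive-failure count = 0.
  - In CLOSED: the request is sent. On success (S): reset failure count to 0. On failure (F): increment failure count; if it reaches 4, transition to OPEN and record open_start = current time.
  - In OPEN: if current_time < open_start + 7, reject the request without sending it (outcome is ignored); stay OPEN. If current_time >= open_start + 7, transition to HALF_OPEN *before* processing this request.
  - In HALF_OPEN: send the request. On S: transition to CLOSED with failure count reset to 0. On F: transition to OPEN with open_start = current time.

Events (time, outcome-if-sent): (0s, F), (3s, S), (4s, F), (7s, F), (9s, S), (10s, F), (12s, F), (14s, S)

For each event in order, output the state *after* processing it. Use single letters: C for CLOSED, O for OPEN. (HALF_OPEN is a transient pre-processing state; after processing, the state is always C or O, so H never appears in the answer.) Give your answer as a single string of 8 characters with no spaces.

Answer: CCCCCCCC

Derivation:
State after each event:
  event#1 t=0s outcome=F: state=CLOSED
  event#2 t=3s outcome=S: state=CLOSED
  event#3 t=4s outcome=F: state=CLOSED
  event#4 t=7s outcome=F: state=CLOSED
  event#5 t=9s outcome=S: state=CLOSED
  event#6 t=10s outcome=F: state=CLOSED
  event#7 t=12s outcome=F: state=CLOSED
  event#8 t=14s outcome=S: state=CLOSED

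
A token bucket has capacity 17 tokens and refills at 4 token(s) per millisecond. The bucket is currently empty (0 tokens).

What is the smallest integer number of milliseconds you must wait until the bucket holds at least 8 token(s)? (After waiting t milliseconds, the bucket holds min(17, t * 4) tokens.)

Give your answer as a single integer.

Need t * 4 >= 8, so t >= 8/4.
Smallest integer t = ceil(8/4) = 2.

Answer: 2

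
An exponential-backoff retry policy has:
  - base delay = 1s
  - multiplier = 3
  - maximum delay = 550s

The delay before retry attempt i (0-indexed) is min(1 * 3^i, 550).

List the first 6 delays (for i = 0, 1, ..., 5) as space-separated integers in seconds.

Computing each delay:
  i=0: min(1*3^0, 550) = 1
  i=1: min(1*3^1, 550) = 3
  i=2: min(1*3^2, 550) = 9
  i=3: min(1*3^3, 550) = 27
  i=4: min(1*3^4, 550) = 81
  i=5: min(1*3^5, 550) = 243

Answer: 1 3 9 27 81 243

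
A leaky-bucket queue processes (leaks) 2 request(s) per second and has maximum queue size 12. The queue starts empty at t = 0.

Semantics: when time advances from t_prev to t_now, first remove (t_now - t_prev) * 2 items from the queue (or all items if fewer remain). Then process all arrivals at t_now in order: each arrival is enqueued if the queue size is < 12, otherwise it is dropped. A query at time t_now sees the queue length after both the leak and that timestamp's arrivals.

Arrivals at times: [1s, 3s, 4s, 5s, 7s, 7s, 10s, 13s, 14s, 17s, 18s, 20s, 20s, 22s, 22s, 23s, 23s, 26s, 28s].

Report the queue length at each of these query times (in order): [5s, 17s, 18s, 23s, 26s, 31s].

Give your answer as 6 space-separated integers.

Answer: 1 1 1 2 1 0

Derivation:
Queue lengths at query times:
  query t=5s: backlog = 1
  query t=17s: backlog = 1
  query t=18s: backlog = 1
  query t=23s: backlog = 2
  query t=26s: backlog = 1
  query t=31s: backlog = 0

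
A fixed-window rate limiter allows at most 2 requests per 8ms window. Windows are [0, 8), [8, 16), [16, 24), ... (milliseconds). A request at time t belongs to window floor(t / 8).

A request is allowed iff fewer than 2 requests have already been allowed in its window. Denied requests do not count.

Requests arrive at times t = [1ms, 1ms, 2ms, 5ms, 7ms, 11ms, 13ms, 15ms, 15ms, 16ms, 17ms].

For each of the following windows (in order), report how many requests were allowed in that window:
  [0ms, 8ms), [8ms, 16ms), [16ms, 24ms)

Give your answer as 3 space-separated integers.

Answer: 2 2 2

Derivation:
Processing requests:
  req#1 t=1ms (window 0): ALLOW
  req#2 t=1ms (window 0): ALLOW
  req#3 t=2ms (window 0): DENY
  req#4 t=5ms (window 0): DENY
  req#5 t=7ms (window 0): DENY
  req#6 t=11ms (window 1): ALLOW
  req#7 t=13ms (window 1): ALLOW
  req#8 t=15ms (window 1): DENY
  req#9 t=15ms (window 1): DENY
  req#10 t=16ms (window 2): ALLOW
  req#11 t=17ms (window 2): ALLOW

Allowed counts by window: 2 2 2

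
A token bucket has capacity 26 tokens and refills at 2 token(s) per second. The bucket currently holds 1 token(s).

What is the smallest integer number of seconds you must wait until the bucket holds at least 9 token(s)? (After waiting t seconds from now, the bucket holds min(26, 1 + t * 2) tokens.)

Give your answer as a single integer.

Need 1 + t * 2 >= 9, so t >= 8/2.
Smallest integer t = ceil(8/2) = 4.

Answer: 4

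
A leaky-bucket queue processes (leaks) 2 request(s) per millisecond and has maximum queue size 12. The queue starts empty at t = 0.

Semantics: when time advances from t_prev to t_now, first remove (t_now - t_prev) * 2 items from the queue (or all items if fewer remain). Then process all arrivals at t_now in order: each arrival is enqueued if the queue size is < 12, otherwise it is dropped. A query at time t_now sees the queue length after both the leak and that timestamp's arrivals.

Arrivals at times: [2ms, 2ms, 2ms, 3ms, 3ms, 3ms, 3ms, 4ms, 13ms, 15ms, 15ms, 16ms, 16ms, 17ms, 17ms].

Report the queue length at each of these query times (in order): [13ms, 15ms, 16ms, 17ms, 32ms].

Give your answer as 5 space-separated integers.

Answer: 1 2 2 2 0

Derivation:
Queue lengths at query times:
  query t=13ms: backlog = 1
  query t=15ms: backlog = 2
  query t=16ms: backlog = 2
  query t=17ms: backlog = 2
  query t=32ms: backlog = 0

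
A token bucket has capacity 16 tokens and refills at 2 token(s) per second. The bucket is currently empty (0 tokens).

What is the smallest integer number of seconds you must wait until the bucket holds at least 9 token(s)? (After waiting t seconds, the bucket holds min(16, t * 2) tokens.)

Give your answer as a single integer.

Answer: 5

Derivation:
Need t * 2 >= 9, so t >= 9/2.
Smallest integer t = ceil(9/2) = 5.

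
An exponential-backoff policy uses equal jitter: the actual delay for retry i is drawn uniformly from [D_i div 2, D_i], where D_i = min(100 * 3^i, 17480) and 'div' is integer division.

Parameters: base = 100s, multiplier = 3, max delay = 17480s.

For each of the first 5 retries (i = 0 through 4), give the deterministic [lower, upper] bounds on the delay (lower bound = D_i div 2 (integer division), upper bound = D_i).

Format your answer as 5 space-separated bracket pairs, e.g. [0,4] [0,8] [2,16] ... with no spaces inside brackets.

Computing bounds per retry:
  i=0: D_i=min(100*3^0,17480)=100, bounds=[50,100]
  i=1: D_i=min(100*3^1,17480)=300, bounds=[150,300]
  i=2: D_i=min(100*3^2,17480)=900, bounds=[450,900]
  i=3: D_i=min(100*3^3,17480)=2700, bounds=[1350,2700]
  i=4: D_i=min(100*3^4,17480)=8100, bounds=[4050,8100]

Answer: [50,100] [150,300] [450,900] [1350,2700] [4050,8100]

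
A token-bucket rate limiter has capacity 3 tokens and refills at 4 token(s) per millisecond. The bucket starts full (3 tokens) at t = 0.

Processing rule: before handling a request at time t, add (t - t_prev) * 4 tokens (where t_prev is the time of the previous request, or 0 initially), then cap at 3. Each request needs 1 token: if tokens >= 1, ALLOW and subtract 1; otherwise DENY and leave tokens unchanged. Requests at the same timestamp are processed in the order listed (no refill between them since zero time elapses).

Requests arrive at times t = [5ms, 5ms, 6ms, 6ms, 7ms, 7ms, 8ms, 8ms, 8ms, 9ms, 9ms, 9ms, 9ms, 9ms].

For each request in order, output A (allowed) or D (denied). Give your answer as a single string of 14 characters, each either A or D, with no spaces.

Answer: AAAAAAAAAAAADD

Derivation:
Simulating step by step:
  req#1 t=5ms: ALLOW
  req#2 t=5ms: ALLOW
  req#3 t=6ms: ALLOW
  req#4 t=6ms: ALLOW
  req#5 t=7ms: ALLOW
  req#6 t=7ms: ALLOW
  req#7 t=8ms: ALLOW
  req#8 t=8ms: ALLOW
  req#9 t=8ms: ALLOW
  req#10 t=9ms: ALLOW
  req#11 t=9ms: ALLOW
  req#12 t=9ms: ALLOW
  req#13 t=9ms: DENY
  req#14 t=9ms: DENY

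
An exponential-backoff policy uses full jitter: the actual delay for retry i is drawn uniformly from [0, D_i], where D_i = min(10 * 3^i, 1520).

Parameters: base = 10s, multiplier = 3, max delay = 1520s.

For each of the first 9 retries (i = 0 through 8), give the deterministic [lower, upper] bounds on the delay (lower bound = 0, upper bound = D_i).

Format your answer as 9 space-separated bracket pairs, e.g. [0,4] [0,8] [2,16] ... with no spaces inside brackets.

Computing bounds per retry:
  i=0: D_i=min(10*3^0,1520)=10, bounds=[0,10]
  i=1: D_i=min(10*3^1,1520)=30, bounds=[0,30]
  i=2: D_i=min(10*3^2,1520)=90, bounds=[0,90]
  i=3: D_i=min(10*3^3,1520)=270, bounds=[0,270]
  i=4: D_i=min(10*3^4,1520)=810, bounds=[0,810]
  i=5: D_i=min(10*3^5,1520)=1520, bounds=[0,1520]
  i=6: D_i=min(10*3^6,1520)=1520, bounds=[0,1520]
  i=7: D_i=min(10*3^7,1520)=1520, bounds=[0,1520]
  i=8: D_i=min(10*3^8,1520)=1520, bounds=[0,1520]

Answer: [0,10] [0,30] [0,90] [0,270] [0,810] [0,1520] [0,1520] [0,1520] [0,1520]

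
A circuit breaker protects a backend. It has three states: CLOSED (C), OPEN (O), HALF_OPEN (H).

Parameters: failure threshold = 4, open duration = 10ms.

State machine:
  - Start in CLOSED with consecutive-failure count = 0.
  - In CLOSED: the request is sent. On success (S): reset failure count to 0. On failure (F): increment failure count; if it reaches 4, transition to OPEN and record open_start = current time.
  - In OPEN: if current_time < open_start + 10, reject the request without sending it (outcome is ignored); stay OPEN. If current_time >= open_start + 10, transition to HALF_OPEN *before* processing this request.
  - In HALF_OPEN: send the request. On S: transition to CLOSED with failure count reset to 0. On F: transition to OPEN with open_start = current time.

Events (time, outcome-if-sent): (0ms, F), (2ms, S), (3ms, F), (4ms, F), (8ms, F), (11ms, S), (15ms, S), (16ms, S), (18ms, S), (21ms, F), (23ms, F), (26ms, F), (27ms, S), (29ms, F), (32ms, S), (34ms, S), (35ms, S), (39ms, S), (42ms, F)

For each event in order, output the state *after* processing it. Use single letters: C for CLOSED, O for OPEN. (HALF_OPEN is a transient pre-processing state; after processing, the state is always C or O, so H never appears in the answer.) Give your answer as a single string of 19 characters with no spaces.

State after each event:
  event#1 t=0ms outcome=F: state=CLOSED
  event#2 t=2ms outcome=S: state=CLOSED
  event#3 t=3ms outcome=F: state=CLOSED
  event#4 t=4ms outcome=F: state=CLOSED
  event#5 t=8ms outcome=F: state=CLOSED
  event#6 t=11ms outcome=S: state=CLOSED
  event#7 t=15ms outcome=S: state=CLOSED
  event#8 t=16ms outcome=S: state=CLOSED
  event#9 t=18ms outcome=S: state=CLOSED
  event#10 t=21ms outcome=F: state=CLOSED
  event#11 t=23ms outcome=F: state=CLOSED
  event#12 t=26ms outcome=F: state=CLOSED
  event#13 t=27ms outcome=S: state=CLOSED
  event#14 t=29ms outcome=F: state=CLOSED
  event#15 t=32ms outcome=S: state=CLOSED
  event#16 t=34ms outcome=S: state=CLOSED
  event#17 t=35ms outcome=S: state=CLOSED
  event#18 t=39ms outcome=S: state=CLOSED
  event#19 t=42ms outcome=F: state=CLOSED

Answer: CCCCCCCCCCCCCCCCCCC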